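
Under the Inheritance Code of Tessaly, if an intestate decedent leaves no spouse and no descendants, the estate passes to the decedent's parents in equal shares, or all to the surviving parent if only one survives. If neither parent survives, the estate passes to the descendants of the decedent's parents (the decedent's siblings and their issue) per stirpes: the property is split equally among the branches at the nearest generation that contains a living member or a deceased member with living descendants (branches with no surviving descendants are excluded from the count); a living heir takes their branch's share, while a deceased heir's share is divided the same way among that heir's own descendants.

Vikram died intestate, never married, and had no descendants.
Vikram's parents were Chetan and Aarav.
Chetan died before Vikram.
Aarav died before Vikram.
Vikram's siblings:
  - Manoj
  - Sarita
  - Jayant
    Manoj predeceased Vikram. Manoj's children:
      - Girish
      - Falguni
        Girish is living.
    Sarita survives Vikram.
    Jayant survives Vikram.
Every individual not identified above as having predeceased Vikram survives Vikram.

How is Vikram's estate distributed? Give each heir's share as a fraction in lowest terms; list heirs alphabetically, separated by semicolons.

Neither parent survives and there are no descendants, so the estate passes to Vikram's siblings and their issue per stirpes.
The estate is divided into 3 equal shares of 1/3 among Manoj, Sarita, Jayant.
Manoj predeceased; the 1/3 allotted to Manoj's branch passes to Manoj's issue by representation.
The 1/3 is divided into 2 equal shares of 1/6 among Girish, Falguni.
Girish is living and takes 1/6.
Falguni is living and takes 1/6.
Sarita is living and takes 1/3.
Jayant is living and takes 1/3.

Falguni 1/6; Girish 1/6; Jayant 1/3; Sarita 1/3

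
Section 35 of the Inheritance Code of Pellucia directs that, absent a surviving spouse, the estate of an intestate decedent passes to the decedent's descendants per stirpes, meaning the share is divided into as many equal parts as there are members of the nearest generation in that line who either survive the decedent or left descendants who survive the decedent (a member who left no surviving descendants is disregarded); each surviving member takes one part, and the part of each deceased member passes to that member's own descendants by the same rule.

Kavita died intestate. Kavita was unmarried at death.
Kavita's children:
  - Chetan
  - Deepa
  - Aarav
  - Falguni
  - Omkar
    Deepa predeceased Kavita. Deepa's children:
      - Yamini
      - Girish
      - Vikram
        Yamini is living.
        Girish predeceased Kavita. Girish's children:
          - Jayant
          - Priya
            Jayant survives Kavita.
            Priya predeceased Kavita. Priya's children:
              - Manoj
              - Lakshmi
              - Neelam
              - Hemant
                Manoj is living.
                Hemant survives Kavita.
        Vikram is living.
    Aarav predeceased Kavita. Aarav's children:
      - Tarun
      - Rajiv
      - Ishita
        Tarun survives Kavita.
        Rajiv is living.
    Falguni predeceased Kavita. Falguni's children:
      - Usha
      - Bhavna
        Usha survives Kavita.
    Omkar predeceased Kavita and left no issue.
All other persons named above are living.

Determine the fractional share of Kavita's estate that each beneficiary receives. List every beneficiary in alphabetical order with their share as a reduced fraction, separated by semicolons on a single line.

Bhavna 1/8; Chetan 1/4; Hemant 1/96; Ishita 1/12; Jayant 1/24; Lakshmi 1/96; Manoj 1/96; Neelam 1/96; Rajiv 1/12; Tarun 1/12; Usha 1/8; Vikram 1/12; Yamini 1/12

There is no surviving spouse, so the entire estate passes to Kavita's descendants per stirpes.
Omkar left no surviving issue, so that branch lapses and is disregarded.
The estate is divided into 4 equal shares of 1/4 among Chetan, Deepa, Aarav, Falguni.
Chetan is living and takes 1/4.
Deepa predeceased; the 1/4 allotted to Deepa's branch passes to Deepa's issue by representation.
The 1/4 is divided into 3 equal shares of 1/12 among Yamini, Girish, Vikram.
Yamini is living and takes 1/12.
Girish predeceased; the 1/12 allotted to Girish's branch passes to Girish's issue by representation.
The 1/12 is divided into 2 equal shares of 1/24 among Jayant, Priya.
Jayant is living and takes 1/24.
Priya predeceased; the 1/24 allotted to Priya's branch passes to Priya's issue by representation.
The 1/24 is divided into 4 equal shares of 1/96 among Manoj, Lakshmi, Neelam, Hemant.
Manoj is living and takes 1/96.
Lakshmi is living and takes 1/96.
Neelam is living and takes 1/96.
Hemant is living and takes 1/96.
Vikram is living and takes 1/12.
Aarav predeceased; the 1/4 allotted to Aarav's branch passes to Aarav's issue by representation.
The 1/4 is divided into 3 equal shares of 1/12 among Tarun, Rajiv, Ishita.
Tarun is living and takes 1/12.
Rajiv is living and takes 1/12.
Ishita is living and takes 1/12.
Falguni predeceased; the 1/4 allotted to Falguni's branch passes to Falguni's issue by representation.
The 1/4 is divided into 2 equal shares of 1/8 among Usha, Bhavna.
Usha is living and takes 1/8.
Bhavna is living and takes 1/8.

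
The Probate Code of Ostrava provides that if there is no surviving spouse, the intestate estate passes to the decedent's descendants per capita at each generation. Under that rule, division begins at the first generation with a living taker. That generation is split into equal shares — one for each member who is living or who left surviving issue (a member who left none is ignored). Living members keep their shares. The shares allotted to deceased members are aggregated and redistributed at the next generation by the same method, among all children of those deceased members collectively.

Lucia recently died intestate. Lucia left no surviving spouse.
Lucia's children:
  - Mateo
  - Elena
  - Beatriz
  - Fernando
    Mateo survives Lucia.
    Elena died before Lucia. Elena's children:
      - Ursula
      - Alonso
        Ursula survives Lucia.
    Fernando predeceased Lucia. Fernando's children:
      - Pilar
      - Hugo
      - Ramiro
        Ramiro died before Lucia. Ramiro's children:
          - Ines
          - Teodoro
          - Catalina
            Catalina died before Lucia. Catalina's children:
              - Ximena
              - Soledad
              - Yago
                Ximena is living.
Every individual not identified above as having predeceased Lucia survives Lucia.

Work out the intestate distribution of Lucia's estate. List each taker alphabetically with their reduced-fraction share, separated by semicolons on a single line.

Alonso 1/10; Beatriz 1/4; Hugo 1/10; Ines 1/30; Mateo 1/4; Pilar 1/10; Soledad 1/90; Teodoro 1/30; Ursula 1/10; Ximena 1/90; Yago 1/90

There is no surviving spouse, so the entire estate passes to Lucia's descendants per capita at each generation.
At generation 1 (Mateo, Elena, Beatriz, Fernando) there are 4 shares of (1)/4 = 1/4 each.
Living: Mateo and Beatriz — each takes 1/4.
Deceased: Elena and Fernando. Their combined 1/2 is pooled and carried to generation 2.
At generation 2 (Ursula, Alonso, Pilar, Hugo, Ramiro) there are 5 shares of (1/2)/5 = 1/10 each.
Living: Ursula, Alonso, Pilar, and Hugo — each takes 1/10.
Deceased: Ramiro. That 1/10 share is carried to generation 3.
At generation 3 (Ines, Teodoro, Catalina) there are 3 shares of (1/10)/3 = 1/30 each.
Living: Ines and Teodoro — each takes 1/30.
Deceased: Catalina. That 1/30 share is carried to generation 4.
At generation 4 (Ximena, Soledad, Yago) there are 3 shares of (1/30)/3 = 1/90 each.
Living: Ximena, Soledad, and Yago — each takes 1/90.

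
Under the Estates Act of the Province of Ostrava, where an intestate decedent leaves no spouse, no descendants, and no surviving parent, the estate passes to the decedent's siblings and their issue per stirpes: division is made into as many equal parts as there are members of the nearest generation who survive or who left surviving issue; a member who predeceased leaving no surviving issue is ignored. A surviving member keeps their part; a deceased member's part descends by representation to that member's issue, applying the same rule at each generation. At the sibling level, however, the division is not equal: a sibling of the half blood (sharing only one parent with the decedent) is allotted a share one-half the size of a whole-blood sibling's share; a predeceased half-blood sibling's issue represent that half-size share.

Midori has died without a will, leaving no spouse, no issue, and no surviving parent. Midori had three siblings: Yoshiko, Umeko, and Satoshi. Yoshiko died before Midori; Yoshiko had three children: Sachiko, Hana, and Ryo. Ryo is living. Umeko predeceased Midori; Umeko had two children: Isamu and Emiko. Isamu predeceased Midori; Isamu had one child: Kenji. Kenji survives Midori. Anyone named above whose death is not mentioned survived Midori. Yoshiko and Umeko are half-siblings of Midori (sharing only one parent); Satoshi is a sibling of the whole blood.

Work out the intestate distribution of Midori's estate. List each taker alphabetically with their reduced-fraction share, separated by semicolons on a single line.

No spouse, descendants, or parent survives, so the estate passes to Midori's siblings per stirpes.
Half-blood siblings count for one-half the weight of whole-blood siblings at the initial division.
Dividing 1 in proportion to weights (total weight 2): Yoshiko (weight 1/2) → 1/4; Umeko (weight 1/2) → 1/4; Satoshi (weight 1) → 1/2.
Yoshiko predeceased; the 1/4 allotted to Yoshiko's branch passes to Yoshiko's issue by representation.
The 1/4 is divided into 3 equal shares of 1/12 among Sachiko, Hana, Ryo.
Sachiko is living and takes 1/12.
Hana is living and takes 1/12.
Ryo is living and takes 1/12.
Umeko predeceased; the 1/4 allotted to Umeko's branch passes to Umeko's issue by representation.
The 1/4 is divided into 2 equal shares of 1/8 among Isamu, Emiko.
Isamu predeceased; the 1/8 allotted to Isamu's branch passes to Isamu's issue by representation.
Kenji is the sole taker at this level and receives the full 1/8.
Emiko is living and takes 1/8.
Satoshi is living and takes 1/2.

Emiko 1/8; Hana 1/12; Kenji 1/8; Ryo 1/12; Sachiko 1/12; Satoshi 1/2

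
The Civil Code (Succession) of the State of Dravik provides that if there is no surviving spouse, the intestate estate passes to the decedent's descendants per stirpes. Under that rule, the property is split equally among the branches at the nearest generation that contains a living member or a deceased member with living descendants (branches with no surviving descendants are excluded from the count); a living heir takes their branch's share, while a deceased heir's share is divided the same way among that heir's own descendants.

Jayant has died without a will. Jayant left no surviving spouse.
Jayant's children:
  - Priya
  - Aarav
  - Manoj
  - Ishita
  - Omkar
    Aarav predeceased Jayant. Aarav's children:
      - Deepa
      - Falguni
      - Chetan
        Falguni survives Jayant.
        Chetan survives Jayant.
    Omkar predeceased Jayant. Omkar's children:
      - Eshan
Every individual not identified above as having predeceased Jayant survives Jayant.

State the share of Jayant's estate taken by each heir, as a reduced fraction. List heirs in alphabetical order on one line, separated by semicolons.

Chetan 1/15; Deepa 1/15; Eshan 1/5; Falguni 1/15; Ishita 1/5; Manoj 1/5; Priya 1/5

There is no surviving spouse, so the entire estate passes to Jayant's descendants per stirpes.
The estate is divided into 5 equal shares of 1/5 among Priya, Aarav, Manoj, Ishita, Omkar.
Priya is living and takes 1/5.
Aarav predeceased; the 1/5 allotted to Aarav's branch passes to Aarav's issue by representation.
The 1/5 is divided into 3 equal shares of 1/15 among Deepa, Falguni, Chetan.
Deepa is living and takes 1/15.
Falguni is living and takes 1/15.
Chetan is living and takes 1/15.
Manoj is living and takes 1/5.
Ishita is living and takes 1/5.
Omkar predeceased; the 1/5 allotted to Omkar's branch passes to Omkar's issue by representation.
Eshan is the sole taker at this level and receives the full 1/5.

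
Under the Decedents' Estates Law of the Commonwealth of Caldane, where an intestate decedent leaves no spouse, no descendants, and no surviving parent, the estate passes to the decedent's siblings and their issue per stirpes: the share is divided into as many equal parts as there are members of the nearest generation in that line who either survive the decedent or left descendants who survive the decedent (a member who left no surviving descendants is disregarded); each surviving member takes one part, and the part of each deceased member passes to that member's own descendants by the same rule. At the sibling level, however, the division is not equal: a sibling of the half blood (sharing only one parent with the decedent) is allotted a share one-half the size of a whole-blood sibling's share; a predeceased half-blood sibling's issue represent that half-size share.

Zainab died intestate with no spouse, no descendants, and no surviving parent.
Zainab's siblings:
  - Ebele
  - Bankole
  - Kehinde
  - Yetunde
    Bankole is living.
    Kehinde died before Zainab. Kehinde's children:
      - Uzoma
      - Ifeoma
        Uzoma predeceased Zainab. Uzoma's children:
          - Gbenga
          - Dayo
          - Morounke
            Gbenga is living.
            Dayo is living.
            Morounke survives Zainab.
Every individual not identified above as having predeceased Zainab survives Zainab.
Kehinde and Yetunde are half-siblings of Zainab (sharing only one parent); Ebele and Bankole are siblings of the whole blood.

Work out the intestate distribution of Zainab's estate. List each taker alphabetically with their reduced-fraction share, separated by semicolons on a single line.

No spouse, descendants, or parent survives, so the estate passes to Zainab's siblings per stirpes.
Half-blood siblings count for one-half the weight of whole-blood siblings at the initial division.
Dividing 1 in proportion to weights (total weight 3): Ebele (weight 1) → 1/3; Bankole (weight 1) → 1/3; Kehinde (weight 1/2) → 1/6; Yetunde (weight 1/2) → 1/6.
Ebele is living and takes 1/3.
Bankole is living and takes 1/3.
Kehinde predeceased; the 1/6 allotted to Kehinde's branch passes to Kehinde's issue by representation.
The 1/6 is divided into 2 equal shares of 1/12 among Uzoma, Ifeoma.
Uzoma predeceased; the 1/12 allotted to Uzoma's branch passes to Uzoma's issue by representation.
The 1/12 is divided into 3 equal shares of 1/36 among Gbenga, Dayo, Morounke.
Gbenga is living and takes 1/36.
Dayo is living and takes 1/36.
Morounke is living and takes 1/36.
Ifeoma is living and takes 1/12.
Yetunde is living and takes 1/6.

Bankole 1/3; Dayo 1/36; Ebele 1/3; Gbenga 1/36; Ifeoma 1/12; Morounke 1/36; Yetunde 1/6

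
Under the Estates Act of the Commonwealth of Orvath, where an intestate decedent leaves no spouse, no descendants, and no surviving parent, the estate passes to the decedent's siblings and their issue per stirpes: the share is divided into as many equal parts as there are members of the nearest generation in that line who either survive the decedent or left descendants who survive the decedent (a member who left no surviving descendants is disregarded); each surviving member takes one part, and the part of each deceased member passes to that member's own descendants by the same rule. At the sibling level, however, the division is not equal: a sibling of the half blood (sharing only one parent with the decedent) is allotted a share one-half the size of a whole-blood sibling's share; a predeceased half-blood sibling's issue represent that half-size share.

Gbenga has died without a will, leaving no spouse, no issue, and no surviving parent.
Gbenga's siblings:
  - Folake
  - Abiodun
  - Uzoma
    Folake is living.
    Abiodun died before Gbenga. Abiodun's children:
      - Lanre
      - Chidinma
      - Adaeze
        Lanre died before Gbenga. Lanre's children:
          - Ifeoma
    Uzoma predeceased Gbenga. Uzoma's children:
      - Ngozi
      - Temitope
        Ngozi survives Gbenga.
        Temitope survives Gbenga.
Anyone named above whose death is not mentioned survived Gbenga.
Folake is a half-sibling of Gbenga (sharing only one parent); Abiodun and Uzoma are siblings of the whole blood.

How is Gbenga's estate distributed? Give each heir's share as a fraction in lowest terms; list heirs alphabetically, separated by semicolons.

Adaeze 2/15; Chidinma 2/15; Folake 1/5; Ifeoma 2/15; Ngozi 1/5; Temitope 1/5

No spouse, descendants, or parent survives, so the estate passes to Gbenga's siblings per stirpes.
Half-blood siblings count for one-half the weight of whole-blood siblings at the initial division.
Dividing 1 in proportion to weights (total weight 5/2): Folake (weight 1/2) → 1/5; Abiodun (weight 1) → 2/5; Uzoma (weight 1) → 2/5.
Folake is living and takes 1/5.
Abiodun predeceased; the 2/5 allotted to Abiodun's branch passes to Abiodun's issue by representation.
The 2/5 is divided into 3 equal shares of 2/15 among Lanre, Chidinma, Adaeze.
Lanre predeceased; the 2/15 allotted to Lanre's branch passes to Lanre's issue by representation.
Ifeoma is the sole taker at this level and receives the full 2/15.
Chidinma is living and takes 2/15.
Adaeze is living and takes 2/15.
Uzoma predeceased; the 2/5 allotted to Uzoma's branch passes to Uzoma's issue by representation.
The 2/5 is divided into 2 equal shares of 1/5 among Ngozi, Temitope.
Ngozi is living and takes 1/5.
Temitope is living and takes 1/5.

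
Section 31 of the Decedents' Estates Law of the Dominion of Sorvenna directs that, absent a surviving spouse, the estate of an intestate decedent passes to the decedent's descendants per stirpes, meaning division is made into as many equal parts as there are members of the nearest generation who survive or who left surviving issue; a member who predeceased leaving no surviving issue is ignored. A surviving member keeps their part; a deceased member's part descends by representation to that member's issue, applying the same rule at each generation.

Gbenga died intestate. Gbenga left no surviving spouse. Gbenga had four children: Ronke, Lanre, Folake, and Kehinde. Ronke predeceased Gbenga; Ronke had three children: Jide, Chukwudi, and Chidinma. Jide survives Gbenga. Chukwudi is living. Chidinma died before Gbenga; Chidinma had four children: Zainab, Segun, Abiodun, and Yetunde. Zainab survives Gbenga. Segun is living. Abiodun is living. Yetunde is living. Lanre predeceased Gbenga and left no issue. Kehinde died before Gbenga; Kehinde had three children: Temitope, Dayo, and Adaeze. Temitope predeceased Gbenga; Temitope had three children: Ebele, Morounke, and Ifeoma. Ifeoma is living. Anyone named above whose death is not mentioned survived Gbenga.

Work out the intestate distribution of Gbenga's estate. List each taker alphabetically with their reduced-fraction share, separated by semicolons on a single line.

Abiodun 1/36; Adaeze 1/9; Chukwudi 1/9; Dayo 1/9; Ebele 1/27; Folake 1/3; Ifeoma 1/27; Jide 1/9; Morounke 1/27; Segun 1/36; Yetunde 1/36; Zainab 1/36

There is no surviving spouse, so the entire estate passes to Gbenga's descendants per stirpes.
Lanre left no surviving issue, so that branch lapses and is disregarded.
The estate is divided into 3 equal shares of 1/3 among Ronke, Folake, Kehinde.
Ronke predeceased; the 1/3 allotted to Ronke's branch passes to Ronke's issue by representation.
The 1/3 is divided into 3 equal shares of 1/9 among Jide, Chukwudi, Chidinma.
Jide is living and takes 1/9.
Chukwudi is living and takes 1/9.
Chidinma predeceased; the 1/9 allotted to Chidinma's branch passes to Chidinma's issue by representation.
The 1/9 is divided into 4 equal shares of 1/36 among Zainab, Segun, Abiodun, Yetunde.
Zainab is living and takes 1/36.
Segun is living and takes 1/36.
Abiodun is living and takes 1/36.
Yetunde is living and takes 1/36.
Folake is living and takes 1/3.
Kehinde predeceased; the 1/3 allotted to Kehinde's branch passes to Kehinde's issue by representation.
The 1/3 is divided into 3 equal shares of 1/9 among Temitope, Dayo, Adaeze.
Temitope predeceased; the 1/9 allotted to Temitope's branch passes to Temitope's issue by representation.
The 1/9 is divided into 3 equal shares of 1/27 among Ebele, Morounke, Ifeoma.
Ebele is living and takes 1/27.
Morounke is living and takes 1/27.
Ifeoma is living and takes 1/27.
Dayo is living and takes 1/9.
Adaeze is living and takes 1/9.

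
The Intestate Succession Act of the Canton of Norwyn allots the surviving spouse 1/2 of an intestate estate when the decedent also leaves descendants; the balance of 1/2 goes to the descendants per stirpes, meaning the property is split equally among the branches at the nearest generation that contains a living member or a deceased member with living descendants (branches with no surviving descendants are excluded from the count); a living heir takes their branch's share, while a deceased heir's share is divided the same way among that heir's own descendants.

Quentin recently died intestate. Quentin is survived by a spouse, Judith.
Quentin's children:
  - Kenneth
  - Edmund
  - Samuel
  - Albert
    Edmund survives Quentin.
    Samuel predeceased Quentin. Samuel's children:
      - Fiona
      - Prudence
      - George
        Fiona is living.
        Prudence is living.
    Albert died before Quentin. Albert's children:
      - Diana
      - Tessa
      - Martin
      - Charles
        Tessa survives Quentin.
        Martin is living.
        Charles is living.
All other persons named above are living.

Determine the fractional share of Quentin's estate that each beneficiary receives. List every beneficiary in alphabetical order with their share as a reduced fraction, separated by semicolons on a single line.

Judith, as surviving spouse, takes 1/2.
The remaining 1/2 passes to Quentin's descendants per stirpes.
The 1/2 is divided into 4 equal shares of 1/8 among Kenneth, Edmund, Samuel, Albert.
Kenneth is living and takes 1/8.
Edmund is living and takes 1/8.
Samuel predeceased; the 1/8 allotted to Samuel's branch passes to Samuel's issue by representation.
The 1/8 is divided into 3 equal shares of 1/24 among Fiona, Prudence, George.
Fiona is living and takes 1/24.
Prudence is living and takes 1/24.
George is living and takes 1/24.
Albert predeceased; the 1/8 allotted to Albert's branch passes to Albert's issue by representation.
The 1/8 is divided into 4 equal shares of 1/32 among Diana, Tessa, Martin, Charles.
Diana is living and takes 1/32.
Tessa is living and takes 1/32.
Martin is living and takes 1/32.
Charles is living and takes 1/32.

Charles 1/32; Diana 1/32; Edmund 1/8; Fiona 1/24; George 1/24; Judith 1/2; Kenneth 1/8; Martin 1/32; Prudence 1/24; Tessa 1/32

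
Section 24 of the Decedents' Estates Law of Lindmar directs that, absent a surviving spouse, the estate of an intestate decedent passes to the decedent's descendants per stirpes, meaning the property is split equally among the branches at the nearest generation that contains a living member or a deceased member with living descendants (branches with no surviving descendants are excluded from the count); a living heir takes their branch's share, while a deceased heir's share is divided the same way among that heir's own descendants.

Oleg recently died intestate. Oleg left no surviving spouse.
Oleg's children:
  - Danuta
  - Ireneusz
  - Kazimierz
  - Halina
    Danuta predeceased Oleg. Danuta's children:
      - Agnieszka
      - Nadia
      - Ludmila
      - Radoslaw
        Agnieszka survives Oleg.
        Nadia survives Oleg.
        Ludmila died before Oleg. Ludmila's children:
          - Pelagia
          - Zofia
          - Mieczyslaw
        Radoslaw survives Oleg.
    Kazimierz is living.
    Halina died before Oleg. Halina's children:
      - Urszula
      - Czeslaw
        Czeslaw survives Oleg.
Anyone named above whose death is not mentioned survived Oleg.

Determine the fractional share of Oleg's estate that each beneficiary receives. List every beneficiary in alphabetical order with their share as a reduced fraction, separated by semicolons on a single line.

There is no surviving spouse, so the entire estate passes to Oleg's descendants per stirpes.
The estate is divided into 4 equal shares of 1/4 among Danuta, Ireneusz, Kazimierz, Halina.
Danuta predeceased; the 1/4 allotted to Danuta's branch passes to Danuta's issue by representation.
The 1/4 is divided into 4 equal shares of 1/16 among Agnieszka, Nadia, Ludmila, Radoslaw.
Agnieszka is living and takes 1/16.
Nadia is living and takes 1/16.
Ludmila predeceased; the 1/16 allotted to Ludmila's branch passes to Ludmila's issue by representation.
The 1/16 is divided into 3 equal shares of 1/48 among Pelagia, Zofia, Mieczyslaw.
Pelagia is living and takes 1/48.
Zofia is living and takes 1/48.
Mieczyslaw is living and takes 1/48.
Radoslaw is living and takes 1/16.
Ireneusz is living and takes 1/4.
Kazimierz is living and takes 1/4.
Halina predeceased; the 1/4 allotted to Halina's branch passes to Halina's issue by representation.
The 1/4 is divided into 2 equal shares of 1/8 among Urszula, Czeslaw.
Urszula is living and takes 1/8.
Czeslaw is living and takes 1/8.

Agnieszka 1/16; Czeslaw 1/8; Ireneusz 1/4; Kazimierz 1/4; Mieczyslaw 1/48; Nadia 1/16; Pelagia 1/48; Radoslaw 1/16; Urszula 1/8; Zofia 1/48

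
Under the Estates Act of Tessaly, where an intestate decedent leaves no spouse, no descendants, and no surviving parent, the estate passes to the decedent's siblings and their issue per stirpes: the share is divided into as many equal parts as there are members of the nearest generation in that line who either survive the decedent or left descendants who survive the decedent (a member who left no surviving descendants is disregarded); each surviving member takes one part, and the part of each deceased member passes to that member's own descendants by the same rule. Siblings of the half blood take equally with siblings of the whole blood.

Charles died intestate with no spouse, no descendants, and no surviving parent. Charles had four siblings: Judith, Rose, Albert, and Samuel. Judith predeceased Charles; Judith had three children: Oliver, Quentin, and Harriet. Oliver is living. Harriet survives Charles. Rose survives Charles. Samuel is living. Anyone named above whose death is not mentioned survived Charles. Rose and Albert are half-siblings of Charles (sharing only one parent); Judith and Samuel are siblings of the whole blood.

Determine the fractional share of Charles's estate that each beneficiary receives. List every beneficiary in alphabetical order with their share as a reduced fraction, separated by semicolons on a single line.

Albert 1/4; Harriet 1/12; Oliver 1/12; Quentin 1/12; Rose 1/4; Samuel 1/4

No spouse, descendants, or parent survives, so the estate passes to Charles's siblings per stirpes.
Half-blood and whole-blood siblings take equally under the stated rule.
The estate is divided into 4 equal shares of 1/4 among Judith, Rose, Albert, Samuel.
Judith predeceased; the 1/4 allotted to Judith's branch passes to Judith's issue by representation.
The 1/4 is divided into 3 equal shares of 1/12 among Oliver, Quentin, Harriet.
Oliver is living and takes 1/12.
Quentin is living and takes 1/12.
Harriet is living and takes 1/12.
Rose is living and takes 1/4.
Albert is living and takes 1/4.
Samuel is living and takes 1/4.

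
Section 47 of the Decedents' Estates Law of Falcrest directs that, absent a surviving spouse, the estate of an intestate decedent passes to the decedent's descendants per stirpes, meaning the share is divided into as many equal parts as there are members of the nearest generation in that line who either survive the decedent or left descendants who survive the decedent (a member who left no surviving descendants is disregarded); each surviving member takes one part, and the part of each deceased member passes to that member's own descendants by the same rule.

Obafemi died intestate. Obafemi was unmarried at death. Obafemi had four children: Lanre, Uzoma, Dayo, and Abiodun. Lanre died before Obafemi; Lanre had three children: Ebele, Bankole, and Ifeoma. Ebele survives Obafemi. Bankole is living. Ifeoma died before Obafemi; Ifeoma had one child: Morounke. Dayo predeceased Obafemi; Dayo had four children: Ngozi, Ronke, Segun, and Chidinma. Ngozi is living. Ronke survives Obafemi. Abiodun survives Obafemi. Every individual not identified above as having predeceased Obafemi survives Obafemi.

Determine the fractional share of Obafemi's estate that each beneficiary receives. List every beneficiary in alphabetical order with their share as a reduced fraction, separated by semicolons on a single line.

There is no surviving spouse, so the entire estate passes to Obafemi's descendants per stirpes.
The estate is divided into 4 equal shares of 1/4 among Lanre, Uzoma, Dayo, Abiodun.
Lanre predeceased; the 1/4 allotted to Lanre's branch passes to Lanre's issue by representation.
The 1/4 is divided into 3 equal shares of 1/12 among Ebele, Bankole, Ifeoma.
Ebele is living and takes 1/12.
Bankole is living and takes 1/12.
Ifeoma predeceased; the 1/12 allotted to Ifeoma's branch passes to Ifeoma's issue by representation.
Morounke is the sole taker at this level and receives the full 1/12.
Uzoma is living and takes 1/4.
Dayo predeceased; the 1/4 allotted to Dayo's branch passes to Dayo's issue by representation.
The 1/4 is divided into 4 equal shares of 1/16 among Ngozi, Ronke, Segun, Chidinma.
Ngozi is living and takes 1/16.
Ronke is living and takes 1/16.
Segun is living and takes 1/16.
Chidinma is living and takes 1/16.
Abiodun is living and takes 1/4.

Abiodun 1/4; Bankole 1/12; Chidinma 1/16; Ebele 1/12; Morounke 1/12; Ngozi 1/16; Ronke 1/16; Segun 1/16; Uzoma 1/4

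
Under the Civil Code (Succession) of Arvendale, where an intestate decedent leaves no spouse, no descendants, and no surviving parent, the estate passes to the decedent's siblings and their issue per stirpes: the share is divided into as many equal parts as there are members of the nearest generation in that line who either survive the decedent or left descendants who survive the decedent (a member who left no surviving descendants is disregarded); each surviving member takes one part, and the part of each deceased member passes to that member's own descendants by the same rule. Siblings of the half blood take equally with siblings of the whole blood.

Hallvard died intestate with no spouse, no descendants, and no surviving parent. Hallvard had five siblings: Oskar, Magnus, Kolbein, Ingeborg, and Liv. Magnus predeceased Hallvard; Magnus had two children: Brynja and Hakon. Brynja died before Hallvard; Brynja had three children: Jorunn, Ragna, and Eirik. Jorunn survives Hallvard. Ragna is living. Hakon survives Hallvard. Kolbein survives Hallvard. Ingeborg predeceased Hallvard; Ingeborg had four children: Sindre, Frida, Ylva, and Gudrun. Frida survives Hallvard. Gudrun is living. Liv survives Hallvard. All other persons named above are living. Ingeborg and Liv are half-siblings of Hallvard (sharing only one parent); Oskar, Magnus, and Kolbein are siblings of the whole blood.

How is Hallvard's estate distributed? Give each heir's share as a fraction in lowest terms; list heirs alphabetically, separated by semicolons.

Eirik 1/30; Frida 1/20; Gudrun 1/20; Hakon 1/10; Jorunn 1/30; Kolbein 1/5; Liv 1/5; Oskar 1/5; Ragna 1/30; Sindre 1/20; Ylva 1/20

No spouse, descendants, or parent survives, so the estate passes to Hallvard's siblings per stirpes.
Half-blood and whole-blood siblings take equally under the stated rule.
The estate is divided into 5 equal shares of 1/5 among Oskar, Magnus, Kolbein, Ingeborg, Liv.
Oskar is living and takes 1/5.
Magnus predeceased; the 1/5 allotted to Magnus's branch passes to Magnus's issue by representation.
The 1/5 is divided into 2 equal shares of 1/10 among Brynja, Hakon.
Brynja predeceased; the 1/10 allotted to Brynja's branch passes to Brynja's issue by representation.
The 1/10 is divided into 3 equal shares of 1/30 among Jorunn, Ragna, Eirik.
Jorunn is living and takes 1/30.
Ragna is living and takes 1/30.
Eirik is living and takes 1/30.
Hakon is living and takes 1/10.
Kolbein is living and takes 1/5.
Ingeborg predeceased; the 1/5 allotted to Ingeborg's branch passes to Ingeborg's issue by representation.
The 1/5 is divided into 4 equal shares of 1/20 among Sindre, Frida, Ylva, Gudrun.
Sindre is living and takes 1/20.
Frida is living and takes 1/20.
Ylva is living and takes 1/20.
Gudrun is living and takes 1/20.
Liv is living and takes 1/5.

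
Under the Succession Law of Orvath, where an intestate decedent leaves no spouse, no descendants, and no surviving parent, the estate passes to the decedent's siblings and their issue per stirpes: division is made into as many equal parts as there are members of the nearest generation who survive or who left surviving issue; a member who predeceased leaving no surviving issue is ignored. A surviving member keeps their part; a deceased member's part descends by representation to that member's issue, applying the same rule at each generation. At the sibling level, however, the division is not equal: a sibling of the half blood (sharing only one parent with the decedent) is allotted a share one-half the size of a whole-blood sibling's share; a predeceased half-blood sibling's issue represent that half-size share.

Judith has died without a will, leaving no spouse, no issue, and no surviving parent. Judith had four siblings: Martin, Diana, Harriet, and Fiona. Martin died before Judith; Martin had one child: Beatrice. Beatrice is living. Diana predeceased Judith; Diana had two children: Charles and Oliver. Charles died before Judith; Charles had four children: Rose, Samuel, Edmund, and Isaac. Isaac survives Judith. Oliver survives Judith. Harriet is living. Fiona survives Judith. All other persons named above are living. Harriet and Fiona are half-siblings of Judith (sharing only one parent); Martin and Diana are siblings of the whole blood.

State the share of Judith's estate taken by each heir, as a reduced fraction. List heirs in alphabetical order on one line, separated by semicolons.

No spouse, descendants, or parent survives, so the estate passes to Judith's siblings per stirpes.
Half-blood siblings count for one-half the weight of whole-blood siblings at the initial division.
Dividing 1 in proportion to weights (total weight 3): Martin (weight 1) → 1/3; Diana (weight 1) → 1/3; Harriet (weight 1/2) → 1/6; Fiona (weight 1/2) → 1/6.
Martin predeceased; the 1/3 allotted to Martin's branch passes to Martin's issue by representation.
Beatrice is the sole taker at this level and receives the full 1/3.
Diana predeceased; the 1/3 allotted to Diana's branch passes to Diana's issue by representation.
The 1/3 is divided into 2 equal shares of 1/6 among Charles, Oliver.
Charles predeceased; the 1/6 allotted to Charles's branch passes to Charles's issue by representation.
The 1/6 is divided into 4 equal shares of 1/24 among Rose, Samuel, Edmund, Isaac.
Rose is living and takes 1/24.
Samuel is living and takes 1/24.
Edmund is living and takes 1/24.
Isaac is living and takes 1/24.
Oliver is living and takes 1/6.
Harriet is living and takes 1/6.
Fiona is living and takes 1/6.

Beatrice 1/3; Edmund 1/24; Fiona 1/6; Harriet 1/6; Isaac 1/24; Oliver 1/6; Rose 1/24; Samuel 1/24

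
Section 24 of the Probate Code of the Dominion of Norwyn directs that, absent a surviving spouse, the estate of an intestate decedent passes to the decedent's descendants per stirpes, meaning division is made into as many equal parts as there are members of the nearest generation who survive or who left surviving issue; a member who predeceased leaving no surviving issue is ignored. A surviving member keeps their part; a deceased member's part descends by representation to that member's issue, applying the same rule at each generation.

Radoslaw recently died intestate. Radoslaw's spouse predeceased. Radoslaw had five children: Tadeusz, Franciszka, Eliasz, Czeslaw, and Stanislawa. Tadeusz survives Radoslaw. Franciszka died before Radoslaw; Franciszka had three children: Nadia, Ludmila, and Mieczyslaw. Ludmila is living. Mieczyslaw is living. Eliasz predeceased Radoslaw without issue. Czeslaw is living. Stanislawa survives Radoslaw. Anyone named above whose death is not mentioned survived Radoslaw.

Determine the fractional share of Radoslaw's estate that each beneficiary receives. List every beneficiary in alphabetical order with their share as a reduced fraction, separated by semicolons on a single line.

Czeslaw 1/4; Ludmila 1/12; Mieczyslaw 1/12; Nadia 1/12; Stanislawa 1/4; Tadeusz 1/4

There is no surviving spouse, so the entire estate passes to Radoslaw's descendants per stirpes.
Eliasz left no surviving issue, so that branch lapses and is disregarded.
The estate is divided into 4 equal shares of 1/4 among Tadeusz, Franciszka, Czeslaw, Stanislawa.
Tadeusz is living and takes 1/4.
Franciszka predeceased; the 1/4 allotted to Franciszka's branch passes to Franciszka's issue by representation.
The 1/4 is divided into 3 equal shares of 1/12 among Nadia, Ludmila, Mieczyslaw.
Nadia is living and takes 1/12.
Ludmila is living and takes 1/12.
Mieczyslaw is living and takes 1/12.
Czeslaw is living and takes 1/4.
Stanislawa is living and takes 1/4.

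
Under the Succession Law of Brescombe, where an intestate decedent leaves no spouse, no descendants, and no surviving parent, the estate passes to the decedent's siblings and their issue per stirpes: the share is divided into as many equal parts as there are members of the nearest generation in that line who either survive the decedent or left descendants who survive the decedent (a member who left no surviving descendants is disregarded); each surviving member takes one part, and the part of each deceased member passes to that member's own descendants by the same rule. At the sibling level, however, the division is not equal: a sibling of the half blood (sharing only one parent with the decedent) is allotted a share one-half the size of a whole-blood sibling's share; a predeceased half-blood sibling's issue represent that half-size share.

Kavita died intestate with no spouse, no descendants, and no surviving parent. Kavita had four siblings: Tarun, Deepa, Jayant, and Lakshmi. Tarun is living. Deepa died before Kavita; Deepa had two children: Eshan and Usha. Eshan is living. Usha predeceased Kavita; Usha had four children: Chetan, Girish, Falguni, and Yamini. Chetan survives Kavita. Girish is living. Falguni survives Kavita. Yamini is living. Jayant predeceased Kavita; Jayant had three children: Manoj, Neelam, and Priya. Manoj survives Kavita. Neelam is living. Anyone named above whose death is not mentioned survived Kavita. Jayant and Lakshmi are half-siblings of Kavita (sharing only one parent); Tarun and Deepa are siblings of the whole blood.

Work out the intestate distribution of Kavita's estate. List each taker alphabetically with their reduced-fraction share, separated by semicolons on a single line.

Chetan 1/24; Eshan 1/6; Falguni 1/24; Girish 1/24; Lakshmi 1/6; Manoj 1/18; Neelam 1/18; Priya 1/18; Tarun 1/3; Yamini 1/24

No spouse, descendants, or parent survives, so the estate passes to Kavita's siblings per stirpes.
Half-blood siblings count for one-half the weight of whole-blood siblings at the initial division.
Dividing 1 in proportion to weights (total weight 3): Tarun (weight 1) → 1/3; Deepa (weight 1) → 1/3; Jayant (weight 1/2) → 1/6; Lakshmi (weight 1/2) → 1/6.
Tarun is living and takes 1/3.
Deepa predeceased; the 1/3 allotted to Deepa's branch passes to Deepa's issue by representation.
The 1/3 is divided into 2 equal shares of 1/6 among Eshan, Usha.
Eshan is living and takes 1/6.
Usha predeceased; the 1/6 allotted to Usha's branch passes to Usha's issue by representation.
The 1/6 is divided into 4 equal shares of 1/24 among Chetan, Girish, Falguni, Yamini.
Chetan is living and takes 1/24.
Girish is living and takes 1/24.
Falguni is living and takes 1/24.
Yamini is living and takes 1/24.
Jayant predeceased; the 1/6 allotted to Jayant's branch passes to Jayant's issue by representation.
The 1/6 is divided into 3 equal shares of 1/18 among Manoj, Neelam, Priya.
Manoj is living and takes 1/18.
Neelam is living and takes 1/18.
Priya is living and takes 1/18.
Lakshmi is living and takes 1/6.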